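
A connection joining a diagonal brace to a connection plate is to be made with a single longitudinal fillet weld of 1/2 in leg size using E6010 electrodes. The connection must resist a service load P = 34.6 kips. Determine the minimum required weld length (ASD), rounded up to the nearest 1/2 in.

L = 5.5 in

E60XX → F_EXX = 60 ksi.
Throat t_e = 0.707 × 0.5 = 0.3535 in.
r_n/Ω = (0.6 × 60 × 0.3535) / 2.0 = 6.363 kip/in.
L_req = P / (r_n/Ω) = 34.6 / 6.363 = 5.438 in total.
Round up → use L = 5.5 in.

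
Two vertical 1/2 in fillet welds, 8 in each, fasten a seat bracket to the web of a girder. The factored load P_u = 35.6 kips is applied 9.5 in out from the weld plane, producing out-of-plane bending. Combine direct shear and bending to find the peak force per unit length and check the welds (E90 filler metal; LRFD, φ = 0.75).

f_max ≈ 16 kip/in; NOT adequate

E90XX → F_EXX = 90 ksi.
L_w = 2 × 8 = 16 in; section modulus (unit throat) S = 2 × L²/6 = 21.33 in².
Direct shear f_v = P/L_w = 35.6/16 = 2.225 kip/in.
Moment M = P × e = 35.6 × 9.5 = 338.2 kip·in; bending f_b = M/S = 15.85 kip/in.
f_max = √(f_v² + f_b²) = √(2.225² + 15.85²) = 16.01 kip/in.
φr_n = 0.75 × 0.6 × 90 × (0.707 × 0.5) = 14.32 kip/in → NOT adequate.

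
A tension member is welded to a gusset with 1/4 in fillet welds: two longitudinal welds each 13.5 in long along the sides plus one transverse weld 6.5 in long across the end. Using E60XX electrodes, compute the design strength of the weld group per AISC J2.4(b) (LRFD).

E60XX → F_EXX = 60 ksi.
t_e = 0.707 × 0.25 = 0.1767 in.
R_nwl = 0.6 × 60 × 0.1767 × 27 = 171.8 kip (longitudinal, 2 welds).
R_nwt = 0.6 × 60 × 0.1767 × 6.5 = 41.36 kip (transverse, base value).
(i) R_nwl + R_nwt = 213.2 kip; (ii) 0.85 R_nwl + 1.5 R_nwt = 208.1 kip.
R_n = max = 213.2 kip [governs: (i)]; φR_n = 159.9 kip.

φR_n ≈ 160 kip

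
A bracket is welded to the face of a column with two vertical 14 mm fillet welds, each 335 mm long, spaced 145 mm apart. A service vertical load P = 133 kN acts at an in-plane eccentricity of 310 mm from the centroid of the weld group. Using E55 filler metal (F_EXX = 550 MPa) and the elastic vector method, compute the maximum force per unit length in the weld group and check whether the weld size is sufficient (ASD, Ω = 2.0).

Total weld length L_w = 670 mm. Treat welds as unit-width lines.
Polar moment about centroid: J = 2[d³/12 + d(b/2)²] = 2[335³/12 + 335×72.5²] = 9788000 mm³.
Direct shear f_v = P/L_w = 133×10³ / 670 = 198.5 N/mm (vertical).
Torsion M = P·e = 133×10³ × 310 = 41230000 N·mm.
Critical point at (x, y) = (72.5, 167.5) from centroid. f_tx = M·y/J = 705.6 N/mm; f_ty = M·x/J = 305.4 N/mm.
Resultant f_max = √[f_tx² + (f_v + f_ty)²] = √[705.6² + (198.5 + 305.4)²] = 867.1 N/mm.
Capacity per unit length: r_n/Ω = (1/2.0) × 0.6 × 550 × (0.707 × 14) = 1633 N/mm.
867.1 ≤ 1633 → adequate.

f_max ≈ 867 N/mm; adequate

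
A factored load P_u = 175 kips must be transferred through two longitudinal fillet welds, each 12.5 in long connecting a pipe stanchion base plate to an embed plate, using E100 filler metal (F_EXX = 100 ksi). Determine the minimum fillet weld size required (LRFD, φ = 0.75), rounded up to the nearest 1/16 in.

w = 1/4 in

Total weld length L = 25 in.
Required throat t_e = P_u / (φ × 0.6 F_EXX × L) = 175 / (0.75 × 0.6 × 100 × 25) = 0.1556 in.
Required leg w = t_e / 0.707 = 0.22 in → use 1/4 in.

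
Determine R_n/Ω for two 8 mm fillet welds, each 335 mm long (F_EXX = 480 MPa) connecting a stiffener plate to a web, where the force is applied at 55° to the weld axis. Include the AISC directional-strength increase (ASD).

R_n/Ω ≈ 748 kN

t_e = 0.707 × 8 = 5.656 mm; A_we = 5.656 × 670 = 3790 mm².
Directional factor: 1.0 + 0.5 sin^1.5(55°) = 1.371.
F_nw = 0.6 × 480 × 1.371 = 394.8 MPa.
R_n/Ω = (394.8 × 3790) / 2.0 × 10⁻³ = 748 kN.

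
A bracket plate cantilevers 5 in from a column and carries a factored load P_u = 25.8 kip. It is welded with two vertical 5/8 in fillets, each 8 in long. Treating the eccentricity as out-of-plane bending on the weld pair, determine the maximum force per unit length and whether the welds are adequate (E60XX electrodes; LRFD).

E60XX → F_EXX = 60 ksi.
L_w = 2 × 8 = 16 in; section modulus (unit throat) S = 2 × L²/6 = 21.33 in².
Direct shear f_v = P/L_w = 25.8/16 = 1.613 kip/in.
Moment M = P × e = 25.8 × 5 = 129 kip·in; bending f_b = M/S = 6.047 kip/in.
f_max = √(f_v² + f_b²) = √(1.613² + 6.047²) = 6.258 kip/in.
φr_n = 0.75 × 0.6 × 60 × (0.707 × 0.625) = 11.93 kip/in → adequate.

f_max ≈ 6.26 kip/in; adequate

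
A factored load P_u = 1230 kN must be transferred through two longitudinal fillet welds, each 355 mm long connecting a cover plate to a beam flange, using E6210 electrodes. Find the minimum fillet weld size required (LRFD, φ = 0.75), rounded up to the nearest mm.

E62XX → F_EXX = 620 MPa.
Total weld length L = 710 mm.
Required throat t_e = P_u / (φ × 0.6 F_EXX × L) = 1230 / (0.75 × 0.6 × 620 × 710 × 10⁻³) = 6.209 mm.
Required leg w = t_e / 0.707 = 8.783 mm → use 9 mm.

w = 9 mm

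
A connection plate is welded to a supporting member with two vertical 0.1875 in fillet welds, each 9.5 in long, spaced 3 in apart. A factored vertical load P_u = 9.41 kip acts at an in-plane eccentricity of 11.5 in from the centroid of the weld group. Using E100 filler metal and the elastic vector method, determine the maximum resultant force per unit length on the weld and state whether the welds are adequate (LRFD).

E100XX → F_EXX = 100 ksi.
Total weld length L_w = 19 in. Treat welds as unit-width lines.
Polar moment about centroid: J = 2[d³/12 + d(b/2)²] = 2[9.5³/12 + 9.5×1.5²] = 185.6 in³.
Direct shear f_v = P/L_w = 9.41 / 19 = 0.4953 kip/in (vertical).
Torsion M = P·e = 9.41 × 11.5 = 108.22 kip·in.
Critical point at (x, y) = (1.5, 4.75) from centroid. f_tx = M·y/J = 2.769 kip/in; f_ty = M·x/J = 0.8744 kip/in.
Resultant f_max = √[f_tx² + (f_v + f_ty)²] = √[2.769² + (0.4953 + 0.8744)²] = 3.089 kip/in.
Capacity per unit length: φr_n = 0.75 × 0.6 × 100 × (0.707 × 0.1875) = 5.965 kip/in.
3.089 ≤ 5.965 → adequate.

f_max ≈ 3.09 kip/in; adequate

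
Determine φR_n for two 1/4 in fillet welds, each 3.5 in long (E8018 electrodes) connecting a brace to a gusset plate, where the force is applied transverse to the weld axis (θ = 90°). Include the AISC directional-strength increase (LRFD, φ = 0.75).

E80XX → F_EXX = 80 ksi.
t_e = 0.707 × 0.25 = 0.1767 in; A_we = 0.1767 × 7 = 1.237 in².
Directional factor: 1.0 + 0.5 sin^1.5(90°) = 1.5.
F_nw = 0.6 × 80 × 1.5 = 72 ksi.
φR_n = 0.75 × 72 × 1.237 = 66.81 kips.

φR_n ≈ 66.8 kips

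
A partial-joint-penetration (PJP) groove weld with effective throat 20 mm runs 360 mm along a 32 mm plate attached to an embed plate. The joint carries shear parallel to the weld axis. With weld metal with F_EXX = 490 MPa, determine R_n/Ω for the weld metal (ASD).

R_n/Ω ≈ 1060 kN

Effective throat (given) t_e = 20 mm.
A_we = 20 × 360 = 7200 mm².
F_nw = 0.6 F_EXX = 294 MPa.
R_n/Ω = (294 × 7200) / 2.0 × 10⁻³ = 1058 kN.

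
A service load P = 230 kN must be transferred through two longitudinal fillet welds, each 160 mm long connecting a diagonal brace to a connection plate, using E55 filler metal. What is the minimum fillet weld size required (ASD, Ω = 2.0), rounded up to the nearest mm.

E55XX → F_EXX = 550 MPa.
Total weld length L = 320 mm.
Required throat t_e = P × Ω / (0.6 F_EXX × L) = 230 × 2.0 / (0.6 × 550 × 320 × 10⁻³) = 4.356 mm.
Required leg w = t_e / 0.707 = 6.161 mm → use 7 mm.

w = 7 mm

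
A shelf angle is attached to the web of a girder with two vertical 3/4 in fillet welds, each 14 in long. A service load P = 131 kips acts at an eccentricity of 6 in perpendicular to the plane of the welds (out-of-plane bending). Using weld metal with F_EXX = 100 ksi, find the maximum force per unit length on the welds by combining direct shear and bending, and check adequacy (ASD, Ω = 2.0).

L_w = 2 × 14 = 28 in; section modulus (unit throat) S = 2 × L²/6 = 65.33 in².
Direct shear f_v = P/L_w = 131/28 = 4.679 kip/in.
Moment M = P × e = 131 × 6 = 786 kip·in; bending f_b = M/S = 12.03 kip/in.
f_max = √(f_v² + f_b²) = √(4.679² + 12.03²) = 12.91 kip/in.
r_n/Ω = (1/2.0) × 0.6 × 100 × (0.707 × 0.75) = 15.91 kip/in → adequate.

f_max ≈ 12.9 kip/in; adequate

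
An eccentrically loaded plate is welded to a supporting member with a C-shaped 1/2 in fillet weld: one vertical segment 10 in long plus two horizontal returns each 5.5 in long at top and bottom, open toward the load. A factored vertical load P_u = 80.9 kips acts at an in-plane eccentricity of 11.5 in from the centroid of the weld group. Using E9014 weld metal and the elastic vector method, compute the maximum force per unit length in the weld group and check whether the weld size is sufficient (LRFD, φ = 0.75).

f_max ≈ 16.8 kip/in; NOT adequate

E90XX → F_EXX = 90 ksi.
Total weld length L_w = 21 in. Treat welds as unit-width lines.
Centroid: x̄ = 2×5.5×2.75 / 21 = 1.44 in from the vertical weld.
Polar moment about centroid: J = I_x + I_y = [10³/12 + 2×5.5×5²] + [10×1.44² + 2(5.5³/12 + 5.5×1.31²)] = 425.7 in³.
Direct shear f_v = P/L_w = 80.9 / 21 = 3.852 kip/in (vertical).
Torsion M = P·e = 80.9 × 11.5 = 930.35 kip·in.
Critical point at (x, y) = (4.06, 5) from centroid. f_tx = M·y/J = 10.93 kip/in; f_ty = M·x/J = 8.872 kip/in.
Resultant f_max = √[f_tx² + (f_v + f_ty)²] = √[10.93² + (3.852 + 8.872)²] = 16.77 kip/in.
Capacity per unit length: φr_n = 0.75 × 0.6 × 90 × (0.707 × 0.5) = 14.32 kip/in.
16.77 > 14.32 → NOT adequate.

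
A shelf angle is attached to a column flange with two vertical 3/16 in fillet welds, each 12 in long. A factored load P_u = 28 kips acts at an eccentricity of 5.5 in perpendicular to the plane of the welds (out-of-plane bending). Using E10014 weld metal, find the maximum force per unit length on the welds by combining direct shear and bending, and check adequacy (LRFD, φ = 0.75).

E100XX → F_EXX = 100 ksi.
L_w = 2 × 12 = 24 in; section modulus (unit throat) S = 2 × L²/6 = 48 in².
Direct shear f_v = P/L_w = 28/24 = 1.167 kip/in.
Moment M = P × e = 28 × 5.5 = 154 kip·in; bending f_b = M/S = 3.208 kip/in.
f_max = √(f_v² + f_b²) = √(1.167² + 3.208²) = 3.414 kip/in.
φr_n = 0.75 × 0.6 × 100 × (0.707 × 0.1875) = 5.965 kip/in → adequate.

f_max ≈ 3.41 kip/in; adequate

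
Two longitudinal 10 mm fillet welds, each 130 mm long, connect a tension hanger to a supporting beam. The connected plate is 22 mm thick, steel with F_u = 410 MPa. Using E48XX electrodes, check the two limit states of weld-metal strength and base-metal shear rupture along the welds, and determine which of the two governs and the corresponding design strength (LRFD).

E48XX → F_EXX = 480 MPa.
t_e = 0.707 × 10 = 7.07 mm; L = 260 mm.
Weld metal: φR_n = 0.75 × 0.6 × 480 × 7.07 × 260 × 10⁻³ = 397.1 kN.
Base metal (shear rupture): φR_n = 0.75 × 0.6 × 410 × 22 × 260 × 10⁻³ = 1055 kN.
Governing: weld metal.

φR_n ≈ 397 kN (weld metal governs)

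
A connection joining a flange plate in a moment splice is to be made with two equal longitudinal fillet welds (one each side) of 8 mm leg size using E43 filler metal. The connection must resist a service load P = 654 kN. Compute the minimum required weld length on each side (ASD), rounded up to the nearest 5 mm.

L = 450 mm on each side

E43XX → F_EXX = 430 MPa.
Throat t_e = 0.707 × 8 = 5.656 mm.
r_n/Ω = (0.6 × 430 × 5.656) / 2.0 = 729.6 N/mm = 0.7296 kN/mm.
L_req = P / (r_n/Ω) = 654 / 0.7296 = 896.4 mm total.
Per side: 896.4 / 2 = 448.2 mm.
Round up → use L = 450 mm on each side.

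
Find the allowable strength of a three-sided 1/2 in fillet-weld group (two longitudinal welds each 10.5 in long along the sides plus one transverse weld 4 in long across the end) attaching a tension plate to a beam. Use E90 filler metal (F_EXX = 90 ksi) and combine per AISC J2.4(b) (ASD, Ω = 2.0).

t_e = 0.707 × 0.5 = 0.3535 in.
R_nwl = 0.6 × 90 × 0.3535 × 21 = 400.9 kip (longitudinal, 2 welds).
R_nwt = 0.6 × 90 × 0.3535 × 4 = 76.36 kip (transverse, base value).
(i) R_nwl + R_nwt = 477.2 kip; (ii) 0.85 R_nwl + 1.5 R_nwt = 455.3 kip.
R_n = max = 477.2 kip [governs: (i)]; R_n/Ω = 238.6 kip.

R_n/Ω ≈ 239 kip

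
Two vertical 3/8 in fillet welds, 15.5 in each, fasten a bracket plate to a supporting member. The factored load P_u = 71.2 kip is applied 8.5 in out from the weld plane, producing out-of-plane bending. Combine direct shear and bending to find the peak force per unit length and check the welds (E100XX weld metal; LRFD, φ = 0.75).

f_max ≈ 7.9 kip/in; adequate

E100XX → F_EXX = 100 ksi.
L_w = 2 × 15.5 = 31 in; section modulus (unit throat) S = 2 × L²/6 = 80.08 in².
Direct shear f_v = P/L_w = 71.2/31 = 2.297 kip/in.
Moment M = P × e = 71.2 × 8.5 = 605.2 kip·in; bending f_b = M/S = 7.557 kip/in.
f_max = √(f_v² + f_b²) = √(2.297² + 7.557²) = 7.898 kip/in.
φr_n = 0.75 × 0.6 × 100 × (0.707 × 0.375) = 11.93 kip/in → adequate.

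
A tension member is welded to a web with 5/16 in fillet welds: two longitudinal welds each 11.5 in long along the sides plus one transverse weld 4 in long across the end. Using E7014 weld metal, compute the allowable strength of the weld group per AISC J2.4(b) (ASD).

R_n/Ω ≈ 125 kip

E70XX → F_EXX = 70 ksi.
t_e = 0.707 × 0.3125 = 0.2209 in.
R_nwl = 0.6 × 70 × 0.2209 × 23 = 213.4 kip (longitudinal, 2 welds).
R_nwt = 0.6 × 70 × 0.2209 × 4 = 37.12 kip (transverse, base value).
(i) R_nwl + R_nwt = 250.5 kip; (ii) 0.85 R_nwl + 1.5 R_nwt = 237.1 kip.
R_n = max = 250.5 kip [governs: (i)]; R_n/Ω = 125.3 kip.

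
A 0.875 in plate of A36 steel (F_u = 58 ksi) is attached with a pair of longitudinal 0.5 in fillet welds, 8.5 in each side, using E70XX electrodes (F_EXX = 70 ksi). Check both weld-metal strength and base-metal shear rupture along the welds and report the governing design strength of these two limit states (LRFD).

t_e = 0.707 × 0.5 = 0.3535 in; L = 17 in.
Weld metal: φR_n = 0.75 × 0.6 × 70 × 0.3535 × 17 = 189.3 kips.
Base metal (shear rupture): φR_n = 0.75 × 0.6 × 58 × 0.875 × 17 = 388.2 kips.
Governing: weld metal.

φR_n ≈ 189 kips (weld metal governs)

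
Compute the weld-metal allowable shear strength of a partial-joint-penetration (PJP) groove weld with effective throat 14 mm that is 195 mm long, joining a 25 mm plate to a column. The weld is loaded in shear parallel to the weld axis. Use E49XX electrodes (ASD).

R_n/Ω ≈ 401 kN

E49XX → F_EXX = 490 MPa.
Effective throat (given) t_e = 14 mm.
A_we = 14 × 195 = 2730 mm².
F_nw = 0.6 F_EXX = 294 MPa.
R_n/Ω = (294 × 2730) / 2.0 × 10⁻³ = 401.3 kN.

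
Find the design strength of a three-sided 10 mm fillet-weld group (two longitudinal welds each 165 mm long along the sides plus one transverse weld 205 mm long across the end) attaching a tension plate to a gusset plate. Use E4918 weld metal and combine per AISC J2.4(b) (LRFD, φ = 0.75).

φR_n ≈ 917 kN

E49XX → F_EXX = 490 MPa.
t_e = 0.707 × 10 = 7.07 mm.
R_nwl = 0.6 × 490 × 7.07 × 330 × 10⁻³ = 685.9 kN (longitudinal, 2 welds).
R_nwt = 0.6 × 490 × 7.07 × 205 × 10⁻³ = 426.1 kN (transverse, base value).
(i) R_nwl + R_nwt = 1112 kN; (ii) 0.85 R_nwl + 1.5 R_nwt = 1222 kN.
R_n = max = 1222 kN [governs: (ii)]; φR_n = 916.7 kN.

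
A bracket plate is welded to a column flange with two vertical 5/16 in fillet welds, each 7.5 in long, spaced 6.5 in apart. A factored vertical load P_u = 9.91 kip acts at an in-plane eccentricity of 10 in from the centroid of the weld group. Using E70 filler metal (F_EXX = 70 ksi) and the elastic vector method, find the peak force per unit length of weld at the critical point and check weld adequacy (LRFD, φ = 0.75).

Total weld length L_w = 15 in. Treat welds as unit-width lines.
Polar moment about centroid: J = 2[d³/12 + d(b/2)²] = 2[7.5³/12 + 7.5×3.25²] = 228.8 in³.
Direct shear f_v = P/L_w = 9.91 / 15 = 0.6607 kip/in (vertical).
Torsion M = P·e = 9.91 × 10 = 99.1 kip·in.
Critical point at (x, y) = (3.25, 3.75) from centroid. f_tx = M·y/J = 1.625 kip/in; f_ty = M·x/J = 1.408 kip/in.
Resultant f_max = √[f_tx² + (f_v + f_ty)²] = √[1.625² + (0.6607 + 1.408)²] = 2.63 kip/in.
Capacity per unit length: φr_n = 0.75 × 0.6 × 70 × (0.707 × 0.3125) = 6.96 kip/in.
2.63 ≤ 6.96 → adequate.

f_max ≈ 2.63 kip/in; adequate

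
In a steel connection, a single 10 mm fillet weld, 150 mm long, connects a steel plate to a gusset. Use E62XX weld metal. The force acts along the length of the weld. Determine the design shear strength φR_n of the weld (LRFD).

E62XX → F_EXX = 620 MPa.
Effective throat t_e = 0.707 × 10 = 7.07 mm.
Total length L = 150 mm; A_we = 7.07 × 150 = 1060 mm².
F_nw = 0.6 F_EXX = 0.6 × 620 = 372 MPa.
φR_n = 0.75 × 372 × 1060 × 10⁻³ = 295.9 kN.

φR_n ≈ 296 kN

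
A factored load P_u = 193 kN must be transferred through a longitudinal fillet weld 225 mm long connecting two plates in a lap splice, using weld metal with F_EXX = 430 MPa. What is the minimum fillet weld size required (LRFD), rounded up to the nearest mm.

Total weld length L = 225 mm.
Required throat t_e = P_u / (φ × 0.6 F_EXX × L) = 193 / (0.75 × 0.6 × 430 × 225 × 10⁻³) = 4.433 mm.
Required leg w = t_e / 0.707 = 6.27 mm → use 7 mm.

w = 7 mm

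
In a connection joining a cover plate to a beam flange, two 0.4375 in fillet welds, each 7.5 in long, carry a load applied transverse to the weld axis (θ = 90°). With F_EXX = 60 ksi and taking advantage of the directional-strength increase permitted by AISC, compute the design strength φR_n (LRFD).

t_e = 0.707 × 0.4375 = 0.3093 in; A_we = 0.3093 × 15 = 4.64 in².
Directional factor: 1.0 + 0.5 sin^1.5(90°) = 1.5.
F_nw = 0.6 × 60 × 1.5 = 54 ksi.
φR_n = 0.75 × 54 × 4.64 = 187.9 kips.

φR_n ≈ 188 kips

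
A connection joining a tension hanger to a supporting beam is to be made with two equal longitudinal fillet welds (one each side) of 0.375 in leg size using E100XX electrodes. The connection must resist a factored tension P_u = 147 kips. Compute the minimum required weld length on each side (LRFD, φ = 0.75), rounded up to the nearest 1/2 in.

L = 6.5 in on each side

E100XX → F_EXX = 100 ksi.
Throat t_e = 0.707 × 0.375 = 0.2651 in.
φr_n = 0.75 × 0.6 × 100 × 0.2651 = 11.93 kips/in.
L_req = P_u / φr_n = 147 / 11.93 = 12.32 in total.
Per side: 12.32 / 2 = 6.161 in.
Round up → use L = 6.5 in on each side.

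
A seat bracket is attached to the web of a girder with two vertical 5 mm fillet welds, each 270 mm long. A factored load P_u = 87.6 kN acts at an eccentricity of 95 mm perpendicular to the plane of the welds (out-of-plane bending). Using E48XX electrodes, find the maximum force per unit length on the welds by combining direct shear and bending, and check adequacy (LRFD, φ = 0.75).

E48XX → F_EXX = 480 MPa.
L_w = 2 × 270 = 540 mm; section modulus (unit throat) S = 2 × L²/6 = 24300 mm².
Direct shear f_v = P/L_w = 87.6×10³/540 = 162.2 N/mm.
Moment M = P × e = 87.6×10³ × 95 = 8322000 N·mm; bending f_b = M/S = 342.5 N/mm.
f_max = √(f_v² + f_b²) = √(162.2² + 342.5²) = 378.9 N/mm.
φr_n = 0.75 × 0.6 × 480 × (0.707 × 5) = 763.6 N/mm → adequate.

f_max ≈ 379 N/mm; adequate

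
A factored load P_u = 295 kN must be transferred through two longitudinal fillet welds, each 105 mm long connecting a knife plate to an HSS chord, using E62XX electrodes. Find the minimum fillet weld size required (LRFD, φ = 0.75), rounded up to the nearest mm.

E62XX → F_EXX = 620 MPa.
Total weld length L = 210 mm.
Required throat t_e = P_u / (φ × 0.6 F_EXX × L) = 295 / (0.75 × 0.6 × 620 × 210 × 10⁻³) = 5.035 mm.
Required leg w = t_e / 0.707 = 7.122 mm → use 8 mm.

w = 8 mm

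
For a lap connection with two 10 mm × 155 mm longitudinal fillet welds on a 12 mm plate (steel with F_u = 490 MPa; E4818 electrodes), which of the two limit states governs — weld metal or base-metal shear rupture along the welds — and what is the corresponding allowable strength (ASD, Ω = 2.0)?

E48XX → F_EXX = 480 MPa.
t_e = 0.707 × 10 = 7.07 mm; L = 310 mm.
Weld metal: R_n/Ω = (1/2.0) × 0.6 × 480 × 7.07 × 310 × 10⁻³ = 315.6 kN.
Base metal (shear rupture): R_n/Ω = (1/2.0) × 0.6 × 490 × 12 × 310 × 10⁻³ = 546.8 kN.
Governing: weld metal.

R_n/Ω ≈ 316 kN (weld metal governs)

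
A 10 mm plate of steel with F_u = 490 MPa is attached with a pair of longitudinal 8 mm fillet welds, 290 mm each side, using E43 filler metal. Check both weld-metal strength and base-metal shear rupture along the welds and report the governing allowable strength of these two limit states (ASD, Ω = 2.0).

E43XX → F_EXX = 430 MPa.
t_e = 0.707 × 8 = 5.656 mm; L = 580 mm.
Weld metal: R_n/Ω = (1/2.0) × 0.6 × 430 × 5.656 × 580 × 10⁻³ = 423.2 kN.
Base metal (shear rupture): R_n/Ω = (1/2.0) × 0.6 × 490 × 10 × 580 × 10⁻³ = 852.6 kN.
Governing: weld metal.

R_n/Ω ≈ 423 kN (weld metal governs)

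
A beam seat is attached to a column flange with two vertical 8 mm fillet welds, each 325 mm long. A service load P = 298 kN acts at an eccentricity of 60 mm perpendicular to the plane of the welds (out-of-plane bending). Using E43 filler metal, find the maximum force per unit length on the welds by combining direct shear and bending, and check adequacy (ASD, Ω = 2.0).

f_max ≈ 684 N/mm; adequate

E43XX → F_EXX = 430 MPa.
L_w = 2 × 325 = 650 mm; section modulus (unit throat) S = 2 × L²/6 = 35210 mm².
Direct shear f_v = P/L_w = 298×10³/650 = 458.5 N/mm.
Moment M = P × e = 298×10³ × 60 = 17880000 N·mm; bending f_b = M/S = 507.8 N/mm.
f_max = √(f_v² + f_b²) = √(458.5² + 507.8²) = 684.2 N/mm.
r_n/Ω = (1/2.0) × 0.6 × 430 × (0.707 × 8) = 729.6 N/mm → adequate.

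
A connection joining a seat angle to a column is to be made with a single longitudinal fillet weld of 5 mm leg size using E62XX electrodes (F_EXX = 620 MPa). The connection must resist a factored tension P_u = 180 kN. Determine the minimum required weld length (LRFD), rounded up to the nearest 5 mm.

Throat t_e = 0.707 × 5 = 3.535 mm.
φr_n = 0.75 × 0.6 × 620 × 3.535 × 10⁻³ = 0.9863 kN/mm.
L_req = P_u / φr_n = 180 / 0.9863 = 182.5 mm total.
Round up → use L = 185 mm.

L = 185 mm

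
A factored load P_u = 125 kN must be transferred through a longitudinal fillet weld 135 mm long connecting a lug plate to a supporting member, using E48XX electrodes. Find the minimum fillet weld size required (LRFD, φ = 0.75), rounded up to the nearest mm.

E48XX → F_EXX = 480 MPa.
Total weld length L = 135 mm.
Required throat t_e = P_u / (φ × 0.6 F_EXX × L) = 125 / (0.75 × 0.6 × 480 × 135 × 10⁻³) = 4.287 mm.
Required leg w = t_e / 0.707 = 6.063 mm → use 7 mm.

w = 7 mm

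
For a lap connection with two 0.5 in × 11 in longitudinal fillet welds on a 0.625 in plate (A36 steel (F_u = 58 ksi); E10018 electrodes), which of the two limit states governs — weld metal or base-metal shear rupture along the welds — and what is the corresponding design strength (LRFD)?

φR_n ≈ 350 kip (weld metal governs)

E100XX → F_EXX = 100 ksi.
t_e = 0.707 × 0.5 = 0.3535 in; L = 22 in.
Weld metal: φR_n = 0.75 × 0.6 × 100 × 0.3535 × 22 = 350 kip.
Base metal (shear rupture): φR_n = 0.75 × 0.6 × 58 × 0.625 × 22 = 358.9 kip.
Governing: weld metal.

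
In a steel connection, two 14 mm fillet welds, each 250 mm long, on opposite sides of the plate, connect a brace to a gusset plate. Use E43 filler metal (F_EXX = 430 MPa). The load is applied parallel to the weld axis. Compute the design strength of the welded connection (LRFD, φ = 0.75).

Effective throat t_e = 0.707 × 14 = 9.898 mm.
Total length L = 500 mm; A_we = 9.898 × 500 = 4949 mm².
F_nw = 0.6 F_EXX = 0.6 × 430 = 258 MPa.
φR_n = 0.75 × 258 × 4949 × 10⁻³ = 957.6 kN.

φR_n ≈ 958 kN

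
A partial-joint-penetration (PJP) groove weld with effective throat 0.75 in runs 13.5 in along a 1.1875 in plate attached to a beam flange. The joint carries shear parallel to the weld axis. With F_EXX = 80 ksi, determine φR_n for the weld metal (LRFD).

Effective throat (given) t_e = 0.75 in.
A_we = 0.75 × 13.5 = 10.12 in².
F_nw = 0.6 F_EXX = 48 ksi.
φR_n = 0.75 × 48 × 10.12 = 364.5 kip.

φR_n ≈ 364 kip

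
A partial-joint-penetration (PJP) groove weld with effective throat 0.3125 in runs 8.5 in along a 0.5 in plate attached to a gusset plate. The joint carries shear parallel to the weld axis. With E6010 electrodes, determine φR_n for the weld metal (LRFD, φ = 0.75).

E60XX → F_EXX = 60 ksi.
Effective throat (given) t_e = 0.3125 in.
A_we = 0.3125 × 8.5 = 2.656 in².
F_nw = 0.6 F_EXX = 36 ksi.
φR_n = 0.75 × 36 × 2.656 = 71.72 kips.

φR_n ≈ 71.7 kips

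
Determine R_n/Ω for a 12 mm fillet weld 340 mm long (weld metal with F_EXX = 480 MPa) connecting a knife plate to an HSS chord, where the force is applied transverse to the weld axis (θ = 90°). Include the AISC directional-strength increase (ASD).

R_n/Ω ≈ 623 kN

t_e = 0.707 × 12 = 8.484 mm; A_we = 8.484 × 340 = 2885 mm².
Directional factor: 1.0 + 0.5 sin^1.5(90°) = 1.5.
F_nw = 0.6 × 480 × 1.5 = 432 MPa.
R_n/Ω = (432 × 2885) / 2.0 × 10⁻³ = 623.1 kN.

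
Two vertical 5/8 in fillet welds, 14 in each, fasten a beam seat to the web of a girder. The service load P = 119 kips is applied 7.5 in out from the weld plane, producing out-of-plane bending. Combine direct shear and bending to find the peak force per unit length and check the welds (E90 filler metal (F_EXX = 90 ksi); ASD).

L_w = 2 × 14 = 28 in; section modulus (unit throat) S = 2 × L²/6 = 65.33 in².
Direct shear f_v = P/L_w = 119/28 = 4.25 kip/in.
Moment M = P × e = 119 × 7.5 = 892.5 kip·in; bending f_b = M/S = 13.66 kip/in.
f_max = √(f_v² + f_b²) = √(4.25² + 13.66²) = 14.31 kip/in.
r_n/Ω = (1/2.0) × 0.6 × 90 × (0.707 × 0.625) = 11.93 kip/in → NOT adequate.

f_max ≈ 14.3 kip/in; NOT adequate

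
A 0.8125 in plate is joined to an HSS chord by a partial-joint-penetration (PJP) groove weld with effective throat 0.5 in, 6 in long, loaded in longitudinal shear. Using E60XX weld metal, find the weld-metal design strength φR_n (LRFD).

φR_n ≈ 81 kips

E60XX → F_EXX = 60 ksi.
Effective throat (given) t_e = 0.5 in.
A_we = 0.5 × 6 = 3 in².
F_nw = 0.6 F_EXX = 36 ksi.
φR_n = 0.75 × 36 × 3 = 81 kips.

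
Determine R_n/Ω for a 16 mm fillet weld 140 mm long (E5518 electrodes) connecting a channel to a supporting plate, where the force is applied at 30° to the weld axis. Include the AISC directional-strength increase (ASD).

R_n/Ω ≈ 308 kN

E55XX → F_EXX = 550 MPa.
t_e = 0.707 × 16 = 11.31 mm; A_we = 11.31 × 140 = 1584 mm².
Directional factor: 1.0 + 0.5 sin^1.5(30°) = 1.177.
F_nw = 0.6 × 550 × 1.177 = 388.3 MPa.
R_n/Ω = (388.3 × 1584) / 2.0 × 10⁻³ = 307.5 kN.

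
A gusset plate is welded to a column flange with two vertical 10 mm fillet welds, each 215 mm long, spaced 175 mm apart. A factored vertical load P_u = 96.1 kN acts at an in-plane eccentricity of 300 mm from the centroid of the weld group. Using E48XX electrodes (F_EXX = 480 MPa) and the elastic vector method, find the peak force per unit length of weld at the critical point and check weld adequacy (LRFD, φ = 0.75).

f_max ≈ 964 N/mm; adequate

Total weld length L_w = 430 mm. Treat welds as unit-width lines.
Polar moment about centroid: J = 2[d³/12 + d(b/2)²] = 2[215³/12 + 215×87.5²] = 4949000 mm³.
Direct shear f_v = P/L_w = 96.1×10³ / 430 = 223.5 N/mm (vertical).
Torsion M = P·e = 96.1×10³ × 300 = 28830000 N·mm.
Critical point at (x, y) = (87.5, 107.5) from centroid. f_tx = M·y/J = 626.3 N/mm; f_ty = M·x/J = 509.8 N/mm.
Resultant f_max = √[f_tx² + (f_v + f_ty)²] = √[626.3² + (223.5 + 509.8)²] = 964.3 N/mm.
Capacity per unit length: φr_n = 0.75 × 0.6 × 480 × (0.707 × 10) = 1527 N/mm.
964.3 ≤ 1527 → adequate.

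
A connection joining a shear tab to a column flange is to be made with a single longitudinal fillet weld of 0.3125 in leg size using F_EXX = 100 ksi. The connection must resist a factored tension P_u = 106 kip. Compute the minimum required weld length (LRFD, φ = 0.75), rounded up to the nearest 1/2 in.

Throat t_e = 0.707 × 0.3125 = 0.2209 in.
φr_n = 0.75 × 0.6 × 100 × 0.2209 = 9.942 kip/in.
L_req = P_u / φr_n = 106 / 9.942 = 10.66 in total.
Round up → use L = 11 in.

L = 11 in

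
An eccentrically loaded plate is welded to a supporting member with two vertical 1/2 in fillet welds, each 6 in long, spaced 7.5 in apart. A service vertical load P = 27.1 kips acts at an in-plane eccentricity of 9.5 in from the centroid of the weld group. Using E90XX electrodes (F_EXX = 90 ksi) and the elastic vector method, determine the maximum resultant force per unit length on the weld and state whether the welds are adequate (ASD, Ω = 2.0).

f_max ≈ 7.93 kip/in; adequate

Total weld length L_w = 12 in. Treat welds as unit-width lines.
Polar moment about centroid: J = 2[d³/12 + d(b/2)²] = 2[6³/12 + 6×3.75²] = 204.8 in³.
Direct shear f_v = P/L_w = 27.1 / 12 = 2.258 kip/in (vertical).
Torsion M = P·e = 27.1 × 9.5 = 257.45 kip·in.
Critical point at (x, y) = (3.75, 3) from centroid. f_tx = M·y/J = 3.772 kip/in; f_ty = M·x/J = 4.715 kip/in.
Resultant f_max = √[f_tx² + (f_v + f_ty)²] = √[3.772² + (2.258 + 4.715)²] = 7.928 kip/in.
Capacity per unit length: r_n/Ω = (1/2.0) × 0.6 × 90 × (0.707 × 0.5) = 9.544 kip/in.
7.928 ≤ 9.544 → adequate.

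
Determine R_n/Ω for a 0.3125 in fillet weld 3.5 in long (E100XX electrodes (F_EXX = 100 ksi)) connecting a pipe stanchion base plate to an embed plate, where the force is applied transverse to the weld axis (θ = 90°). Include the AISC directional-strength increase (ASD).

t_e = 0.707 × 0.3125 = 0.2209 in; A_we = 0.2209 × 3.5 = 0.7733 in².
Directional factor: 1.0 + 0.5 sin^1.5(90°) = 1.5.
F_nw = 0.6 × 100 × 1.5 = 90 ksi.
R_n/Ω = (90 × 0.7733) / 2.0 = 34.8 kip.

R_n/Ω ≈ 34.8 kip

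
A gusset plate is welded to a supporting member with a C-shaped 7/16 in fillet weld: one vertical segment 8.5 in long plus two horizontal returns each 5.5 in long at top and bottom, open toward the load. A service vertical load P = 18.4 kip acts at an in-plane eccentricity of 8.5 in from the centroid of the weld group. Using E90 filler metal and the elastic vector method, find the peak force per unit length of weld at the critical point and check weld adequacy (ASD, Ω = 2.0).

E90XX → F_EXX = 90 ksi.
Total weld length L_w = 19.5 in. Treat welds as unit-width lines.
Centroid: x̄ = 2×5.5×2.75 / 19.5 = 1.551 in from the vertical weld.
Polar moment about centroid: J = I_x + I_y = [8.5³/12 + 2×5.5×4.25²] + [8.5×1.551² + 2(5.5³/12 + 5.5×1.199²)] = 313.9 in³.
Direct shear f_v = P/L_w = 18.4 / 19.5 = 0.9436 kip/in (vertical).
Torsion M = P·e = 18.4 × 8.5 = 156.4 kip·in.
Critical point at (x, y) = (3.949, 4.25) from centroid. f_tx = M·y/J = 2.118 kip/in; f_ty = M·x/J = 1.968 kip/in.
Resultant f_max = √[f_tx² + (f_v + f_ty)²] = √[2.118² + (0.9436 + 1.968)²] = 3.6 kip/in.
Capacity per unit length: r_n/Ω = (1/2.0) × 0.6 × 90 × (0.707 × 0.4375) = 8.351 kip/in.
3.6 ≤ 8.351 → adequate.

f_max ≈ 3.6 kip/in; adequate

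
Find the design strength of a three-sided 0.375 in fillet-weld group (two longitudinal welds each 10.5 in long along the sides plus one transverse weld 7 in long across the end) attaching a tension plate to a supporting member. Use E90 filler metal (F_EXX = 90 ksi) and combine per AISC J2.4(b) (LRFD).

φR_n ≈ 304 kip

t_e = 0.707 × 0.375 = 0.2651 in.
R_nwl = 0.6 × 90 × 0.2651 × 21 = 300.7 kip (longitudinal, 2 welds).
R_nwt = 0.6 × 90 × 0.2651 × 7 = 100.2 kip (transverse, base value).
(i) R_nwl + R_nwt = 400.9 kip; (ii) 0.85 R_nwl + 1.5 R_nwt = 405.9 kip.
R_n = max = 405.9 kip [governs: (ii)]; φR_n = 304.4 kip.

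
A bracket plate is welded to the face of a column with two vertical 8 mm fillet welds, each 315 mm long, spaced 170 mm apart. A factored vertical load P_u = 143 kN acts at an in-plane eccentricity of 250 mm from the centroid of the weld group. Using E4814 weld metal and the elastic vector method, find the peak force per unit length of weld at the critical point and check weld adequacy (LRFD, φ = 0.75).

E48XX → F_EXX = 480 MPa.
Total weld length L_w = 630 mm. Treat welds as unit-width lines.
Polar moment about centroid: J = 2[d³/12 + d(b/2)²] = 2[315³/12 + 315×85²] = 9761000 mm³.
Direct shear f_v = P/L_w = 143×10³ / 630 = 227 N/mm (vertical).
Torsion M = P·e = 143×10³ × 250 = 35750000 N·mm.
Critical point at (x, y) = (85, 157.5) from centroid. f_tx = M·y/J = 576.8 N/mm; f_ty = M·x/J = 311.3 N/mm.
Resultant f_max = √[f_tx² + (f_v + f_ty)²] = √[576.8² + (227 + 311.3)²] = 789 N/mm.
Capacity per unit length: φr_n = 0.75 × 0.6 × 480 × (0.707 × 8) = 1222 N/mm.
789 ≤ 1222 → adequate.

f_max ≈ 789 N/mm; adequate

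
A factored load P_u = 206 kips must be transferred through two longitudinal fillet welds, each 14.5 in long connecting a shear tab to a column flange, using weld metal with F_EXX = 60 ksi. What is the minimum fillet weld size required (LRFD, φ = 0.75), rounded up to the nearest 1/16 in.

Total weld length L = 29 in.
Required throat t_e = P_u / (φ × 0.6 F_EXX × L) = 206 / (0.75 × 0.6 × 60 × 29) = 0.2631 in.
Required leg w = t_e / 0.707 = 0.3721 in → use 3/8 in.

w = 3/8 in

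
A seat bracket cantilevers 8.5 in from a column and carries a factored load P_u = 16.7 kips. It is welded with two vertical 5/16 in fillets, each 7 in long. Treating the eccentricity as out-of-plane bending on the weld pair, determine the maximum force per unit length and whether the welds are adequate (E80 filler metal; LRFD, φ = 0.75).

f_max ≈ 8.77 kip/in; NOT adequate

E80XX → F_EXX = 80 ksi.
L_w = 2 × 7 = 14 in; section modulus (unit throat) S = 2 × L²/6 = 16.33 in².
Direct shear f_v = P/L_w = 16.7/14 = 1.193 kip/in.
Moment M = P × e = 16.7 × 8.5 = 141.95 kip·in; bending f_b = M/S = 8.691 kip/in.
f_max = √(f_v² + f_b²) = √(1.193² + 8.691²) = 8.772 kip/in.
φr_n = 0.75 × 0.6 × 80 × (0.707 × 0.3125) = 7.954 kip/in → NOT adequate.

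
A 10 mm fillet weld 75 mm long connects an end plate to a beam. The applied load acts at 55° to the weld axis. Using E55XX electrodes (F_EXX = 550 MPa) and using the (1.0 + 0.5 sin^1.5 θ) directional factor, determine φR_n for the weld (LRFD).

t_e = 0.707 × 10 = 7.07 mm; A_we = 7.07 × 75 = 530.2 mm².
Directional factor: 1.0 + 0.5 sin^1.5(55°) = 1.371.
F_nw = 0.6 × 550 × 1.371 = 452.3 MPa.
φR_n = 0.75 × 452.3 × 530.2 × 10⁻³ = 179.9 kN.

φR_n ≈ 180 kN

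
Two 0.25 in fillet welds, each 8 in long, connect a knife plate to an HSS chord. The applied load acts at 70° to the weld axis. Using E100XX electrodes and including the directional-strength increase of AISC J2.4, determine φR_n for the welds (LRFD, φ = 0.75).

E100XX → F_EXX = 100 ksi.
t_e = 0.707 × 0.25 = 0.1767 in; A_we = 0.1767 × 16 = 2.828 in².
Directional factor: 1.0 + 0.5 sin^1.5(70°) = 1.455.
F_nw = 0.6 × 100 × 1.455 = 87.33 ksi.
φR_n = 0.75 × 87.33 × 2.828 = 185.2 kips.

φR_n ≈ 185 kips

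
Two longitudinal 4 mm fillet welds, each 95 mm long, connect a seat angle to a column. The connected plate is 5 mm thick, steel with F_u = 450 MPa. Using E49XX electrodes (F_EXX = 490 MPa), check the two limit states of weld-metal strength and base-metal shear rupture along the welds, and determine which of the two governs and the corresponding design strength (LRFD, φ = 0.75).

φR_n ≈ 118 kN (weld metal governs)

t_e = 0.707 × 4 = 2.828 mm; L = 190 mm.
Weld metal: φR_n = 0.75 × 0.6 × 490 × 2.828 × 190 × 10⁻³ = 118.5 kN.
Base metal (shear rupture): φR_n = 0.75 × 0.6 × 450 × 5 × 190 × 10⁻³ = 192.4 kN.
Governing: weld metal.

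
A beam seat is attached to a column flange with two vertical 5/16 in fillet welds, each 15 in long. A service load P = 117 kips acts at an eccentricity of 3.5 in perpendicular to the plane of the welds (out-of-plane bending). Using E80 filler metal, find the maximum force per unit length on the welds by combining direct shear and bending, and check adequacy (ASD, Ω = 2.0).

E80XX → F_EXX = 80 ksi.
L_w = 2 × 15 = 30 in; section modulus (unit throat) S = 2 × L²/6 = 75 in².
Direct shear f_v = P/L_w = 117/30 = 3.9 kip/in.
Moment M = P × e = 117 × 3.5 = 409.5 kip·in; bending f_b = M/S = 5.46 kip/in.
f_max = √(f_v² + f_b²) = √(3.9² + 5.46²) = 6.71 kip/in.
r_n/Ω = (1/2.0) × 0.6 × 80 × (0.707 × 0.3125) = 5.302 kip/in → NOT adequate.

f_max ≈ 6.71 kip/in; NOT adequate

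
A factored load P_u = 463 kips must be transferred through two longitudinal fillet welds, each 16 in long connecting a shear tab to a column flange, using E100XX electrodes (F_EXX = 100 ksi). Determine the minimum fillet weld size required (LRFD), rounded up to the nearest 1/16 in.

Total weld length L = 32 in.
Required throat t_e = P_u / (φ × 0.6 F_EXX × L) = 463 / (0.75 × 0.6 × 100 × 32) = 0.3215 in.
Required leg w = t_e / 0.707 = 0.4548 in → use 1/2 in.

w = 1/2 in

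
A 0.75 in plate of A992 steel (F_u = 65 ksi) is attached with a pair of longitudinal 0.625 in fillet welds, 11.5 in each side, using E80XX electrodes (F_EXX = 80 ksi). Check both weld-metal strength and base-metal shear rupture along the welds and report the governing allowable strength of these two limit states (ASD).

t_e = 0.707 × 0.625 = 0.4419 in; L = 23 in.
Weld metal: R_n/Ω = (1/2.0) × 0.6 × 80 × 0.4419 × 23 = 243.9 kip.
Base metal (shear rupture): R_n/Ω = (1/2.0) × 0.6 × 65 × 0.75 × 23 = 336.4 kip.
Governing: weld metal.

R_n/Ω ≈ 244 kip (weld metal governs)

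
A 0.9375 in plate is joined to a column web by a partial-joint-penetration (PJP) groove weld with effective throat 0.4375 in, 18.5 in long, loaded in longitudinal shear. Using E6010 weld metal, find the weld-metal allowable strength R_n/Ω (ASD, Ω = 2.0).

R_n/Ω ≈ 146 kip

E60XX → F_EXX = 60 ksi.
Effective throat (given) t_e = 0.4375 in.
A_we = 0.4375 × 18.5 = 8.094 in².
F_nw = 0.6 F_EXX = 36 ksi.
R_n/Ω = (36 × 8.094) / 2.0 = 145.7 kip.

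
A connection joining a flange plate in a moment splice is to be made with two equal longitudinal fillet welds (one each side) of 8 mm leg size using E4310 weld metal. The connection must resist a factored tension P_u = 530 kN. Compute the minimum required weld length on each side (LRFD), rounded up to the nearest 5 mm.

E43XX → F_EXX = 430 MPa.
Throat t_e = 0.707 × 8 = 5.656 mm.
φr_n = 0.75 × 0.6 × 430 × 5.656 × 10⁻³ = 1.094 kN/mm.
L_req = P_u / φr_n = 530 / 1.094 = 484.3 mm total.
Per side: 484.3 / 2 = 242.1 mm.
Round up → use L = 245 mm on each side.

L = 245 mm on each side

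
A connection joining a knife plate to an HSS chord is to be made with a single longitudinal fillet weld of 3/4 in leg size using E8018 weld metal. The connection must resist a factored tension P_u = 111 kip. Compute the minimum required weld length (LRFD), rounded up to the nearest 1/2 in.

E80XX → F_EXX = 80 ksi.
Throat t_e = 0.707 × 0.75 = 0.5302 in.
φr_n = 0.75 × 0.6 × 80 × 0.5302 = 19.09 kip/in.
L_req = P_u / φr_n = 111 / 19.09 = 5.815 in total.
Round up → use L = 6 in.

L = 6 in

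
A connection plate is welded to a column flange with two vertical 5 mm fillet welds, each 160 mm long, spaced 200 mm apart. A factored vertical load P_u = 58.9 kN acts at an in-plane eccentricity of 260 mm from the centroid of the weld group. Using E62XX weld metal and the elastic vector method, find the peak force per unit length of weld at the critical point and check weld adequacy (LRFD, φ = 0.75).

f_max ≈ 659 N/mm; adequate

E62XX → F_EXX = 620 MPa.
Total weld length L_w = 320 mm. Treat welds as unit-width lines.
Polar moment about centroid: J = 2[d³/12 + d(b/2)²] = 2[160³/12 + 160×100²] = 3883000 mm³.
Direct shear f_v = P/L_w = 58.9×10³ / 320 = 184.1 N/mm (vertical).
Torsion M = P·e = 58.9×10³ × 260 = 15314000 N·mm.
Critical point at (x, y) = (100, 80) from centroid. f_tx = M·y/J = 315.5 N/mm; f_ty = M·x/J = 394.4 N/mm.
Resultant f_max = √[f_tx² + (f_v + f_ty)²] = √[315.5² + (184.1 + 394.4)²] = 658.9 N/mm.
Capacity per unit length: φr_n = 0.75 × 0.6 × 620 × (0.707 × 5) = 986.3 N/mm.
658.9 ≤ 986.3 → adequate.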